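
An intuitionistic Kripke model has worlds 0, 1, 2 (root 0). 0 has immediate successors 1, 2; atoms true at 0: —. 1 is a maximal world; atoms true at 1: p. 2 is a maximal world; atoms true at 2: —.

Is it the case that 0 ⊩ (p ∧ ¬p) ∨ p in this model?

No

0 ⊮ (p ∧ ¬p) ∨ p: neither disjunct is forced at 0.
0 ⊮ p ∧ ¬p since 0 fails p.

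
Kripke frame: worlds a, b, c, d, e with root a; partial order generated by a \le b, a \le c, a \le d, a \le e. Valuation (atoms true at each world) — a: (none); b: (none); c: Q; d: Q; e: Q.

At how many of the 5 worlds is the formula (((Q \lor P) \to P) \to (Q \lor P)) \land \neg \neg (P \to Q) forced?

3

a: does not force it — a \nVdash (((Q \lor P) \to P) \to (Q \lor P)) \land \neg \neg (P \to Q) since a fails ((Q \lor P) \to P) \to (Q \lor P).
b: does not force it — b \nVdash (((Q \lor P) \to P) \to (Q \lor P)) \land \neg \neg (P \to Q) since b fails ((Q \lor P) \to P) \to (Q \lor P).
c: forces it.
d: forces it.
e: forces it.
Worlds forcing the formula: {c, d, e}.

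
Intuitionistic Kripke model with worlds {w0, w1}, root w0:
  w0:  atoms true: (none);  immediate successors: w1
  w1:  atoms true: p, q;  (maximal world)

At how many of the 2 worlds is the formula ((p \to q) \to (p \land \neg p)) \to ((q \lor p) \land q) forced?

2

w0: forces it.
w1: forces it.
Worlds forcing the formula: {w0, w1}.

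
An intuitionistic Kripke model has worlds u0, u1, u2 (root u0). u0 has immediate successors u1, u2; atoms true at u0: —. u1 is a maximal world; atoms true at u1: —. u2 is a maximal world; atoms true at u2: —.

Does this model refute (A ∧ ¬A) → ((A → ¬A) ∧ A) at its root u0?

u0 ⊩ (A ∧ ¬A) → ((A → ¬A) ∧ A) vacuously: no world accessible from u0 forces the antecedent A ∧ ¬A.
So the root u0 forces (A ∧ ¬A) → ((A → ¬A) ∧ A); the model is not a countermodel.

No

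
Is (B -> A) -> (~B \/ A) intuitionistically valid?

No

This is the material-implication-as-disjunction principle, which is not intuitionistically valid.
A Kripke countermodel: worlds u, v; order generated by u <= v; atoms true at each world — u:{}; v:{A,B}.
u ||-/- (B -> A) -> (~B \/ A): already at u itself, u ||- B -> A but u ||-/- ~B \/ A.
u ||-/- ~B \/ A: neither disjunct is forced at u.
u ||-/- ~B since v is accessible from u and v ||- B.
So the root u does not force the formula.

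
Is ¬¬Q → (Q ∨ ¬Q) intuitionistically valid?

This is a variant of double-negation elimination (deriving excluded middle from double negation), which is not intuitionistically valid.
A Kripke countermodel: worlds u, v; order generated by u ≤ v; atoms true at each world — u:{}; v:{Q}.
u ⊮ ¬¬Q → (Q ∨ ¬Q): already at u itself, u ⊩ ¬¬Q but u ⊮ Q ∨ ¬Q.
u ⊮ Q ∨ ¬Q: neither disjunct is forced at u.
u lacks atom Q, so u ⊮ Q.
So the root u does not force the formula.

No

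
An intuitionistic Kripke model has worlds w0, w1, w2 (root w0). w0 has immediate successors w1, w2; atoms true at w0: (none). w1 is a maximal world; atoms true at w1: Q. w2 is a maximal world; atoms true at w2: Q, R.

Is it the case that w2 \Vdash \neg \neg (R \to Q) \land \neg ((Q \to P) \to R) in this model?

No

w2 \nVdash \neg \neg (R \to Q) \land \neg ((Q \to P) \to R) since w2 fails \neg ((Q \to P) \to R).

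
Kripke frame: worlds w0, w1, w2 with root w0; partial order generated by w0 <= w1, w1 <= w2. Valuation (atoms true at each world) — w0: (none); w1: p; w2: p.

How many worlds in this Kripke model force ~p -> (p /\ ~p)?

w0: forces it.
w1: forces it.
w2: forces it.
Worlds forcing the formula: {w0, w1, w2}.

3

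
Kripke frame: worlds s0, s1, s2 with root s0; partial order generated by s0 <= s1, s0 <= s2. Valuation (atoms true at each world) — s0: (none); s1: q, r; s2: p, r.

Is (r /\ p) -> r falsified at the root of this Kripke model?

No

s0 ||- (r /\ p) -> r: every world accessible from s0 that forces r /\ p (namely s2) also forces r.
So the root s0 forces (r /\ p) -> r; the model is not a countermodel.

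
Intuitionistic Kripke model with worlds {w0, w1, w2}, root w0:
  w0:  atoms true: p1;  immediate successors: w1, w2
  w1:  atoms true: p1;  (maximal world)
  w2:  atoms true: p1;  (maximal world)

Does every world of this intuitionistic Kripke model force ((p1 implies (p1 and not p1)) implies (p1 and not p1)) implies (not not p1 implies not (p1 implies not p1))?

w0 forces ((p1 implies (p1 and not p1)) implies (p1 and not p1)) implies (not not p1 implies not (p1 implies not p1)): every world accessible from w0 that forces (p1 implies (p1 and not p1)) implies (p1 and not p1) (namely w0, w1, w2) also forces not not p1 implies not (p1 implies not p1).
Since the root w0 forces ((p1 implies (p1 and not p1)) implies (p1 and not p1)) implies (not not p1 implies not (p1 implies not p1)) and forcing is persistent (monotone upward), every world forces it.

Yes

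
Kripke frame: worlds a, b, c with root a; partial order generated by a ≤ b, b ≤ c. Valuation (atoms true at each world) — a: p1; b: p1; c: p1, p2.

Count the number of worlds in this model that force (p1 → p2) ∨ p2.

1

a: does not force it — a ⊮ (p1 → p2) ∨ p2: neither disjunct is forced at a.
b: does not force it — b ⊮ (p1 → p2) ∨ p2: neither disjunct is forced at b.
c: forces it.
Worlds forcing the formula: {c}.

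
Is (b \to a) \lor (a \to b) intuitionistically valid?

No

This is the Gödel–Dummett linearity axiom, which is not intuitionistically valid.
A Kripke countermodel: worlds 0, 1, 2; order generated by 0 \le 1, 0 \le 2; atoms true at each world — 0:{}; 1:{b}; 2:{a}.
0 \nVdash (b \to a) \lor (a \to b): neither disjunct is forced at 0.
0 \nVdash b \to a: at the accessible world 1, 1 \Vdash b but 1 \nVdash a.
1 lacks atom a, so 1 \nVdash a.
So the root 0 does not force the formula.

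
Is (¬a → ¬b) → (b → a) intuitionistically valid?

This is the converse of contraposition, which is not intuitionistically valid.
A Kripke countermodel: worlds u0, u1; order generated by u0 ≤ u1; atoms true at each world — u0:{b}; u1:{a,b}.
u0 ⊮ (¬a → ¬b) → (b → a): already at u0 itself, u0 ⊩ ¬a → ¬b but u0 ⊮ b → a.
u0 ⊮ b → a: already at u0 itself, u0 ⊩ b but u0 ⊮ a.
u0 lacks atom a, so u0 ⊮ a.
So the root u0 does not force the formula.

No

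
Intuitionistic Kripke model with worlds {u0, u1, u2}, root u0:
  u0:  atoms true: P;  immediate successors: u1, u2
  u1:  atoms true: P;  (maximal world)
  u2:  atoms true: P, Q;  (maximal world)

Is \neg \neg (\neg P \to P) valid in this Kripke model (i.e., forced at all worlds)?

Yes

u0 \Vdash \neg \neg (\neg P \to P): no world accessible from u0 forces \neg (\neg P \to P).
Since the root u0 forces \neg \neg (\neg P \to P) and forcing is persistent (monotone upward), every world forces it.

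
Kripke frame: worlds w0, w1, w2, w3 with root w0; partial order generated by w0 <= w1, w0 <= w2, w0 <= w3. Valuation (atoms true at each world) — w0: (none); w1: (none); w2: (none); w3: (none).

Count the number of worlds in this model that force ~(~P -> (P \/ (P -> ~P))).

w0: does not force it — w0 ||-/- ~(~P -> (P \/ (P -> ~P))) since w0 is accessible from w0 and w0 ||- ~P -> (P \/ (P -> ~P)).
w1: does not force it — w1 ||-/- ~(~P -> (P \/ (P -> ~P))) since w1 is accessible from w1 and w1 ||- ~P -> (P \/ (P -> ~P)).
w2: does not force it.
w3: does not force it.
Worlds forcing the formula: { }.

0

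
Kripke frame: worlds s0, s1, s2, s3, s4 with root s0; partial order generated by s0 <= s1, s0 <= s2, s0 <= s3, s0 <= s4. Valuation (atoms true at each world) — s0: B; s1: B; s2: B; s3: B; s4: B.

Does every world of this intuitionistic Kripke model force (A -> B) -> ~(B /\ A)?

s0 ||- (A -> B) -> ~(B /\ A): every world accessible from s0 that forces A -> B (namely s0, s1, s2, s3, s4) also forces ~(B /\ A).
Since the root s0 forces (A -> B) -> ~(B /\ A) and forcing is persistent (monotone upward), every world forces it.

Yes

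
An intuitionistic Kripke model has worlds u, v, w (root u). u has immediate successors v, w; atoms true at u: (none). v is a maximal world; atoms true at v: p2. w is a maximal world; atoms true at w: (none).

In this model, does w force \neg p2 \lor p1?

w \Vdash \neg p2 \lor p1 via the disjunct \neg p2.

Yes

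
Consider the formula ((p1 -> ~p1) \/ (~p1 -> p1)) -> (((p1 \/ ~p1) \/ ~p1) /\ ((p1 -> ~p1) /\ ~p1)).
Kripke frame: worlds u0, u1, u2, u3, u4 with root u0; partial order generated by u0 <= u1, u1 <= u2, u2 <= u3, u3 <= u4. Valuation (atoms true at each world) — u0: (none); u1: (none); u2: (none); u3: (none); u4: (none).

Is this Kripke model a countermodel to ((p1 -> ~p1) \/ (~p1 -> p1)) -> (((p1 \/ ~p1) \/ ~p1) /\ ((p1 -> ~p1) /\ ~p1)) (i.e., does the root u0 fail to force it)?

u0 ||- ((p1 -> ~p1) \/ (~p1 -> p1)) -> (((p1 \/ ~p1) \/ ~p1) /\ ((p1 -> ~p1) /\ ~p1)): every world accessible from u0 that forces (p1 -> ~p1) \/ (~p1 -> p1) (namely u0, u1, u2, u3, u4) also forces ((p1 \/ ~p1) \/ ~p1) /\ ((p1 -> ~p1) /\ ~p1).
So the root u0 forces ((p1 -> ~p1) \/ (~p1 -> p1)) -> (((p1 \/ ~p1) \/ ~p1) /\ ((p1 -> ~p1) /\ ~p1)); the model is not a countermodel.

No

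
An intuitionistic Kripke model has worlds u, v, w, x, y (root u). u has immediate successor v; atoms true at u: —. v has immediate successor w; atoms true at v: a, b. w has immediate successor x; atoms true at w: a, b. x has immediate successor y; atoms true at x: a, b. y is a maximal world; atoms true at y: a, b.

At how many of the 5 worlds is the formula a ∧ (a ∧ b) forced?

u: does not force it — u ⊮ a ∧ (a ∧ b) since u fails a.
v: forces it.
w: forces it.
x: forces it.
y: forces it.
Worlds forcing the formula: {v, w, x, y}.

4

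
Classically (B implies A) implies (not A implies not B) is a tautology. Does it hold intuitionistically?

This is the forward direction of contraposition, which is intuitionistically derivable.
Assume B implies A and not A. If B held then A would follow, contradicting not A; so not B.

Yes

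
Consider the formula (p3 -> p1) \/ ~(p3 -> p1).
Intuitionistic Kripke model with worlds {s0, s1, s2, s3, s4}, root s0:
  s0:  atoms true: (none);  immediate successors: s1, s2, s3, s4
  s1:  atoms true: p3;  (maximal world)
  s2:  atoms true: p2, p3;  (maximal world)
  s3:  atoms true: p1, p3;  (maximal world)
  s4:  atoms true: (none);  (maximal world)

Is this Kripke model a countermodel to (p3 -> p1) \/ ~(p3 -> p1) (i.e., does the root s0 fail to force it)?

s0 ||-/- (p3 -> p1) \/ ~(p3 -> p1): neither disjunct is forced at s0.
s0 ||-/- p3 -> p1: at the accessible world s1, s1 ||- p3 but s1 ||-/- p1.
s1 lacks atom p1, so s1 ||-/- p1.
So the root s0 does not force (p3 -> p1) \/ ~(p3 -> p1); the model is a countermodel.

Yes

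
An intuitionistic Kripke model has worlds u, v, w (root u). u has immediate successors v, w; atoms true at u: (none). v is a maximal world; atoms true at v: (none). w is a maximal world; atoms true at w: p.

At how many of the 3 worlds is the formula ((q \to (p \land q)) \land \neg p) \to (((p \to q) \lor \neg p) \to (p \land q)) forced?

u: does not force it — u \nVdash ((q \to (p \land q)) \land \neg p) \to (((p \to q) \lor \neg p) \to (p \land q)): at the accessible world v, v \Vdash (q \to (p \land q)) \land \neg p but v \nVdash ((p \to q) \lor \neg p) \to (p \land q).
v: does not force it — v \nVdash ((q \to (p \land q)) \land \neg p) \to (((p \to q) \lor \neg p) \to (p \land q)): already at v itself, v \Vdash (q \to (p \land q)) \land \neg p but v \nVdash ((p \to q) \lor \neg p) \to (p \land q).
w: forces it.
Worlds forcing the formula: {w}.

1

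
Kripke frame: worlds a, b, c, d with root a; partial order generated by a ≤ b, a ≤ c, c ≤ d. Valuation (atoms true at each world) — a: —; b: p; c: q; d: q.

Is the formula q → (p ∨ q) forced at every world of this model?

Yes

a ⊩ q → (p ∨ q): every world accessible from a that forces q (namely c, d) also forces p ∨ q.
Since the root a forces q → (p ∨ q) and forcing is persistent (monotone upward), every world forces it.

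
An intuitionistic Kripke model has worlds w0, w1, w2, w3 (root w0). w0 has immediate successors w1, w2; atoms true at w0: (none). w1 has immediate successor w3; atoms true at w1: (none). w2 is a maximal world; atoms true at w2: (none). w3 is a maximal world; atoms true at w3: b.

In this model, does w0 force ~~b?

w0 ||-/- ~~b since w2 is accessible from w0 and w2 ||- ~b.
w2 ||- ~b: no world accessible from w2 forces b.

No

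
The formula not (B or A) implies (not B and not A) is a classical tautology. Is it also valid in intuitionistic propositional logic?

This is a constructively valid De Morgan direction (negated disjunction to conjunction of negations), which is intuitionistically derivable.
From not (B or A): if B held then B or A would, contradiction — so not B; similarly not A.

Yes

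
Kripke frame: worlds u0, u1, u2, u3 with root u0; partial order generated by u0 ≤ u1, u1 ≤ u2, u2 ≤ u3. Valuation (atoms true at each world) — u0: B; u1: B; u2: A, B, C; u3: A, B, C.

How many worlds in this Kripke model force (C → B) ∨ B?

4

u0: forces it.
u1: forces it.
u2: forces it.
u3: forces it.
Worlds forcing the formula: {u0, u1, u2, u3}.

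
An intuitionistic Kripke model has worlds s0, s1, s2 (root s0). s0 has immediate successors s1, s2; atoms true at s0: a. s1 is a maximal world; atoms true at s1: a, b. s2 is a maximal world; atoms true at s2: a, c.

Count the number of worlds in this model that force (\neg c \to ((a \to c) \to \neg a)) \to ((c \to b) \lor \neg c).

s0: does not force it — s0 \nVdash (\neg c \to ((a \to c) \to \neg a)) \to ((c \to b) \lor \neg c): already at s0 itself, s0 \Vdash \neg c \to ((a \to c) \to \neg a) but s0 \nVdash (c \to b) \lor \neg c.
s1: forces it.
s2: does not force it.
Worlds forcing the formula: {s1}.

1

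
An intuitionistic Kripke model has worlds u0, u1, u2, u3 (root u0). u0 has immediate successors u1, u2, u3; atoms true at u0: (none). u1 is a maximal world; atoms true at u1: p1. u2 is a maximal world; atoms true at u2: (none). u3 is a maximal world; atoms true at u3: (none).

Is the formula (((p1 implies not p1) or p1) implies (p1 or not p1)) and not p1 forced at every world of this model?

No

Not every world: u0 does not force (((p1 implies not p1) or p1) implies (p1 or not p1)) and not p1.
u0 does not force (((p1 implies not p1) or p1) implies (p1 or not p1)) and not p1 since u0 fails not p1.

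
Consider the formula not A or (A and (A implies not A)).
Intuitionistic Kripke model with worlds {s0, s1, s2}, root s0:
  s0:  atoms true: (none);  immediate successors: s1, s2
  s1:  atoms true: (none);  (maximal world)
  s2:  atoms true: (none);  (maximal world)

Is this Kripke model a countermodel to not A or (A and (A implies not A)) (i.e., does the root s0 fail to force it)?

No

s0 forces not A or (A and (A implies not A)) via the disjunct not A.
So the root s0 forces not A or (A and (A implies not A)); the model is not a countermodel.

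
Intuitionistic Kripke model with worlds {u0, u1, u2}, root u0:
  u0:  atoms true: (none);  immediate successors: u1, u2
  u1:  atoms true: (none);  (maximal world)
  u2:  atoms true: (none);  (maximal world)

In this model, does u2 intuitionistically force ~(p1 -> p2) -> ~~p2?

u2 ||- ~(p1 -> p2) -> ~~p2 vacuously: no world accessible from u2 forces the antecedent ~(p1 -> p2).

Yes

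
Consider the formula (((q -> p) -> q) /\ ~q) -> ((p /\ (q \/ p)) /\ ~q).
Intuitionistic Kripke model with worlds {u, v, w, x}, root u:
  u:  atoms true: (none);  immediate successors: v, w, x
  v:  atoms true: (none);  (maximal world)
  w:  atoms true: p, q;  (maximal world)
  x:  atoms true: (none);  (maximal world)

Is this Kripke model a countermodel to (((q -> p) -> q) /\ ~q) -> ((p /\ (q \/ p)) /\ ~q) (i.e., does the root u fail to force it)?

u ||- (((q -> p) -> q) /\ ~q) -> ((p /\ (q \/ p)) /\ ~q) vacuously: no world accessible from u forces the antecedent ((q -> p) -> q) /\ ~q.
So the root u forces (((q -> p) -> q) /\ ~q) -> ((p /\ (q \/ p)) /\ ~q); the model is not a countermodel.

No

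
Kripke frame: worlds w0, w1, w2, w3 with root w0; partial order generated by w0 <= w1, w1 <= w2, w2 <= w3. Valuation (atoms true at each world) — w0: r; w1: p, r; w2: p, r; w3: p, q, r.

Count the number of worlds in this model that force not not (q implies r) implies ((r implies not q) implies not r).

w0: forces it.
w1: forces it.
w2: forces it.
w3: forces it.
Worlds forcing the formula: {w0, w1, w2, w3}.

4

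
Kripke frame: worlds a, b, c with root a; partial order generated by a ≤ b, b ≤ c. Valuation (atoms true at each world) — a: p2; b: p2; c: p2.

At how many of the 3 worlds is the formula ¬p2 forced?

0

a: does not force it — a ⊮ ¬p2 since a is accessible from a and a ⊩ p2.
b: does not force it — b ⊮ ¬p2 since b is accessible from b and b ⊩ p2.
c: does not force it — c ⊮ ¬p2 since c is accessible from c and c ⊩ p2.
Worlds forcing the formula: { }.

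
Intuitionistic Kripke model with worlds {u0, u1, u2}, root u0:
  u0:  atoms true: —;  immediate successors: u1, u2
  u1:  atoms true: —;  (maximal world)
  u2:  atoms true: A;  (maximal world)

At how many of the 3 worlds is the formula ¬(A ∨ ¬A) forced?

0

u0: does not force it — u0 ⊮ ¬(A ∨ ¬A) since u1 is accessible from u0 and u1 ⊩ A ∨ ¬A.
u1: does not force it — u1 ⊮ ¬(A ∨ ¬A) since u1 is accessible from u1 and u1 ⊩ A ∨ ¬A.
u2: does not force it.
Worlds forcing the formula: { }.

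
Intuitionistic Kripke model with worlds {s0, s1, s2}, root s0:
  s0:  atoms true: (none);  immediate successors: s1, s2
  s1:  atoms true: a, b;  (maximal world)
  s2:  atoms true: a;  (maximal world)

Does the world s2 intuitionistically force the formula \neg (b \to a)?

s2 \nVdash \neg (b \to a) since s2 is accessible from s2 and s2 \Vdash b \to a.
s2 \Vdash b \to a vacuously: no world accessible from s2 forces the antecedent b.

No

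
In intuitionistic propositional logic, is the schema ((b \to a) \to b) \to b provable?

No

This is Peirce's law, which is not intuitionistically valid.
A Kripke countermodel: worlds w0, w1; order generated by w0 \le w1; atoms true at each world — w0:{}; w1:{b}.
w0 \nVdash ((b \to a) \to b) \to b: already at w0 itself, w0 \Vdash (b \to a) \to b but w0 \nVdash b.
w0 lacks atom b, so w0 \nVdash b.
So the root w0 does not force the formula.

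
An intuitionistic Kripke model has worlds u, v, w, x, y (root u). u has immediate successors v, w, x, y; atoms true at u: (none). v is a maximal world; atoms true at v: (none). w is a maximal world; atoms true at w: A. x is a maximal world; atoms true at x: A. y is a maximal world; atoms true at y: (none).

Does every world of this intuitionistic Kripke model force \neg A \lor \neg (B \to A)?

Not every world: u \nVdash \neg A \lor \neg (B \to A).
u \nVdash \neg A \lor \neg (B \to A): neither disjunct is forced at u.
u \nVdash \neg A since w is accessible from u and w \Vdash A.

No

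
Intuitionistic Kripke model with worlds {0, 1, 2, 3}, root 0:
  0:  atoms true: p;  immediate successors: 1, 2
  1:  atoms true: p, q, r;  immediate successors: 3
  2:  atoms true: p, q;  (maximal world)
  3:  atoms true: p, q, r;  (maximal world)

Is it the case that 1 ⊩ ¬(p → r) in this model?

1 ⊮ ¬(p → r) since 1 is accessible from 1 and 1 ⊩ p → r.
1 ⊩ p → r: every world accessible from 1 that forces p (namely 1, 3) also forces r.

No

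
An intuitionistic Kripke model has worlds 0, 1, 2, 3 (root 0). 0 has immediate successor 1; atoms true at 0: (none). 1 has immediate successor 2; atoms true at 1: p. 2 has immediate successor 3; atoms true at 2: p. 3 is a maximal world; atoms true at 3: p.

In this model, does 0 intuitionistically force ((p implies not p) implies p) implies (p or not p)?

0 does not force ((p implies not p) implies p) implies (p or not p): already at 0 itself, 0 forces (p implies not p) implies p but 0 does not force p or not p.
0 does not force p or not p: neither disjunct is forced at 0.
0 lacks atom p, so 0 does not force p.

No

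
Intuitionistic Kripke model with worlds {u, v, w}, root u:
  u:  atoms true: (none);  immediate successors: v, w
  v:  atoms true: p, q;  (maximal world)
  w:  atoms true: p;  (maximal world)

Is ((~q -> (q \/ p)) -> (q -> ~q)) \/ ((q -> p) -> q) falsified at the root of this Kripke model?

Yes

u ||-/- ((~q -> (q \/ p)) -> (q -> ~q)) \/ ((q -> p) -> q): neither disjunct is forced at u.
u ||-/- (~q -> (q \/ p)) -> (q -> ~q): already at u itself, u ||- ~q -> (q \/ p) but u ||-/- q -> ~q.
u ||-/- q -> ~q: at the accessible world v, v ||- q but v ||-/- ~q.
So the root u does not force ((~q -> (q \/ p)) -> (q -> ~q)) \/ ((q -> p) -> q); the model is a countermodel.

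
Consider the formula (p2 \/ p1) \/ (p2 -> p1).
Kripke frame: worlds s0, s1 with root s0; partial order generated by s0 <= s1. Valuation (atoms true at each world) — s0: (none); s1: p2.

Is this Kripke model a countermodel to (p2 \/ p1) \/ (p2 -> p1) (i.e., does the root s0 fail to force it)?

Yes

s0 ||-/- (p2 \/ p1) \/ (p2 -> p1): neither disjunct is forced at s0.
s0 ||-/- p2 \/ p1: neither disjunct is forced at s0.
s0 lacks atom p2, so s0 ||-/- p2.
So the root s0 does not force (p2 \/ p1) \/ (p2 -> p1); the model is a countermodel.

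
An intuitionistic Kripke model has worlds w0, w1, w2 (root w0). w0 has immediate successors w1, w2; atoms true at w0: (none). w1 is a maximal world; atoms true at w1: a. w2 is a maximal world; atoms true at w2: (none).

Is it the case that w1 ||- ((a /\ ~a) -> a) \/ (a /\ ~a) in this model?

w1 ||- ((a /\ ~a) -> a) \/ (a /\ ~a) via the disjunct (a /\ ~a) -> a.

Yes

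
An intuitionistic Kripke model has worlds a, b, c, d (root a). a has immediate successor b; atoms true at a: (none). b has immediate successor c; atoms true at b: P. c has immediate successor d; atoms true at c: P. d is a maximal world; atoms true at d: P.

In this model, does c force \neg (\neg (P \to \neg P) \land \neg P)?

c \Vdash \neg (\neg (P \to \neg P) \land \neg P): no world accessible from c forces \neg (P \to \neg P) \land \neg P.

Yes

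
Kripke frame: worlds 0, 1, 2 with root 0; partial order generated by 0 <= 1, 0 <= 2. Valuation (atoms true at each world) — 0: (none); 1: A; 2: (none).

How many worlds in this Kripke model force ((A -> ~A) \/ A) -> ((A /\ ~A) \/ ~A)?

1

0: does not force it — 0 ||-/- ((A -> ~A) \/ A) -> ((A /\ ~A) \/ ~A): at the accessible world 1, 1 ||- (A -> ~A) \/ A but 1 ||-/- (A /\ ~A) \/ ~A.
1: does not force it — 1 ||-/- ((A -> ~A) \/ A) -> ((A /\ ~A) \/ ~A): already at 1 itself, 1 ||- (A -> ~A) \/ A but 1 ||-/- (A /\ ~A) \/ ~A.
2: forces it.
Worlds forcing the formula: {2}.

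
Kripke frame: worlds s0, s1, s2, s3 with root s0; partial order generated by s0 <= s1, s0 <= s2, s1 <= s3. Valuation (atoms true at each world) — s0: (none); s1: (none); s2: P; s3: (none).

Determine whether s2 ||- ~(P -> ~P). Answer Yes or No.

Yes

s2 ||- ~(P -> ~P): no world accessible from s2 forces P -> ~P.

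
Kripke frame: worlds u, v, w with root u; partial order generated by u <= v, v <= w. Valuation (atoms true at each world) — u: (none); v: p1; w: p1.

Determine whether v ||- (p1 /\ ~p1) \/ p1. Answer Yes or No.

Yes

v ||- (p1 /\ ~p1) \/ p1 via the disjunct p1.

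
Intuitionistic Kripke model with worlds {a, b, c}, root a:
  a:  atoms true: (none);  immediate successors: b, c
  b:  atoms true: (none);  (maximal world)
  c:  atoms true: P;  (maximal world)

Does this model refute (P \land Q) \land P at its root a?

a \nVdash (P \land Q) \land P since a fails P \land Q.
So the root a does not force (P \land Q) \land P; the model is a countermodel.

Yes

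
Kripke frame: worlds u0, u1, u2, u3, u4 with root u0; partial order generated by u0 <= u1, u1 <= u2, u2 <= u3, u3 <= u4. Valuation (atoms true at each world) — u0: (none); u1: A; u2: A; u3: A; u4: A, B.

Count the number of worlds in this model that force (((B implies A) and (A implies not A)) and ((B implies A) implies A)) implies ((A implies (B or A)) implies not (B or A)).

u0: forces it.
u1: forces it.
u2: forces it.
u3: forces it.
u4: forces it.
Worlds forcing the formula: {u0, u1, u2, u3, u4}.

5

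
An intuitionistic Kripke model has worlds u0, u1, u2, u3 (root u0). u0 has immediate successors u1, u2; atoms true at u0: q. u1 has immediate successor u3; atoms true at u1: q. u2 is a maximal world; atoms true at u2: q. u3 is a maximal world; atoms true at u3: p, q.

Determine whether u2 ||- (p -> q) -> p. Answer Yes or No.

u2 ||-/- (p -> q) -> p: already at u2 itself, u2 ||- p -> q but u2 ||-/- p.
u2 lacks atom p, so u2 ||-/- p.

No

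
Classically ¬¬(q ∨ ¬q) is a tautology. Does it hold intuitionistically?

Yes

This is the double negation of excluded middle, which is intuitionistically derivable.
Assuming ¬(q ∨ ¬q): from q we'd get q ∨ ¬q, so ¬q; but then q ∨ ¬q again — contradiction. Hence ¬¬(q ∨ ¬q).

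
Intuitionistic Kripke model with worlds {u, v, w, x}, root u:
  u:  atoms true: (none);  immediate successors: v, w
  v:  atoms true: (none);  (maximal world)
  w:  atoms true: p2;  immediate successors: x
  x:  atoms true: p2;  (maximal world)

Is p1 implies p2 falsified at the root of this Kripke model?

No

u forces p1 implies p2 vacuously: no world accessible from u forces the antecedent p1.
So the root u forces p1 implies p2; the model is not a countermodel.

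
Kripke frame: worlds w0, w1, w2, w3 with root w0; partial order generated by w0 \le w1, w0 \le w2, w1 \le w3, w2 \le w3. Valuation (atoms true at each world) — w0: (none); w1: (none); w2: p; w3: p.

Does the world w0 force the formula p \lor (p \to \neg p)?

No

w0 \nVdash p \lor (p \to \neg p): neither disjunct is forced at w0.
w0 lacks atom p, so w0 \nVdash p.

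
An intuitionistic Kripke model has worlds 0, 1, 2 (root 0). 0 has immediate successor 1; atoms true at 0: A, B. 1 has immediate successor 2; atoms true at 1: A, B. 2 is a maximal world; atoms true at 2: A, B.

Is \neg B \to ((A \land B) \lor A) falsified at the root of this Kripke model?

No

0 \Vdash \neg B \to ((A \land B) \lor A) vacuously: no world accessible from 0 forces the antecedent \neg B.
So the root 0 forces \neg B \to ((A \land B) \lor A); the model is not a countermodel.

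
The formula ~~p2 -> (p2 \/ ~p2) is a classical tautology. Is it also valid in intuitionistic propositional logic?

This is a variant of double-negation elimination (deriving excluded middle from double negation), which is not intuitionistically valid.
A Kripke countermodel: worlds 0, 1; order generated by 0 <= 1; atoms true at each world — 0:{}; 1:{p2}.
0 ||-/- ~~p2 -> (p2 \/ ~p2): already at 0 itself, 0 ||- ~~p2 but 0 ||-/- p2 \/ ~p2.
0 ||-/- p2 \/ ~p2: neither disjunct is forced at 0.
0 lacks atom p2, so 0 ||-/- p2.
So the root 0 does not force the formula.

No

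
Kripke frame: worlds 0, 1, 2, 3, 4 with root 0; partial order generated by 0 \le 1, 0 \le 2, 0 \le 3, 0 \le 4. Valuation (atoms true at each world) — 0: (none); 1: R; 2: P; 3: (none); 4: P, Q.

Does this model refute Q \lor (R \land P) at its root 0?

Yes

0 \nVdash Q \lor (R \land P): neither disjunct is forced at 0.
0 lacks atom Q, so 0 \nVdash Q.
So the root 0 does not force Q \lor (R \land P); the model is a countermodel.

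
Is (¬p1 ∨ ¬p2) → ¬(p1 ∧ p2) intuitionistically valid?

Yes

This is a constructively valid De Morgan direction (disjunction of negations to negated conjunction), which is intuitionistically derivable.
If ¬p1 holds at a world then no accessible world forces p1, hence none forces p1 ∧ p2; likewise for ¬p2.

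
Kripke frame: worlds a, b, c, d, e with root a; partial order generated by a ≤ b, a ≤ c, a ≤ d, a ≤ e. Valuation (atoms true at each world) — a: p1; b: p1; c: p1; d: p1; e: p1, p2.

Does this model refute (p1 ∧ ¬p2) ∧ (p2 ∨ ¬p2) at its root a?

Yes

a ⊮ (p1 ∧ ¬p2) ∧ (p2 ∨ ¬p2) since a fails p1 ∧ ¬p2.
So the root a does not force (p1 ∧ ¬p2) ∧ (p2 ∨ ¬p2); the model is a countermodel.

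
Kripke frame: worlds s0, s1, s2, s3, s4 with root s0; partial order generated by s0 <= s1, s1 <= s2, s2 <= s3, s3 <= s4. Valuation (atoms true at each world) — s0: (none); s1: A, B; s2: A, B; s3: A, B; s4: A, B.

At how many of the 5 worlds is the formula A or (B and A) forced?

4

s0: does not force it — s0 does not force A or (B and A): neither disjunct is forced at s0.
s1: forces it.
s2: forces it.
s3: forces it.
s4: forces it.
Worlds forcing the formula: {s1, s2, s3, s4}.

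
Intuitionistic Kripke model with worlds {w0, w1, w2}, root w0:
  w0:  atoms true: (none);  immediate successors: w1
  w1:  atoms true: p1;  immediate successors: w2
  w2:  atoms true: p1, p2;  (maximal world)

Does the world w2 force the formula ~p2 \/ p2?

w2 ||- ~p2 \/ p2 via the disjunct p2.

Yes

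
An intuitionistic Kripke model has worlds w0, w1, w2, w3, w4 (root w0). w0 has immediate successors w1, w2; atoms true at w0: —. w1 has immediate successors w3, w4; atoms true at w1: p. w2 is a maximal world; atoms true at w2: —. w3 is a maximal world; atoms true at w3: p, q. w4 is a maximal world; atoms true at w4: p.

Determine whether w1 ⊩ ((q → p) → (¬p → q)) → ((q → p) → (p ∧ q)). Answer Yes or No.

No

w1 ⊮ ((q → p) → (¬p → q)) → ((q → p) → (p ∧ q)): already at w1 itself, w1 ⊩ (q → p) → (¬p → q) but w1 ⊮ (q → p) → (p ∧ q).
w1 ⊮ (q → p) → (p ∧ q): already at w1 itself, w1 ⊩ q → p but w1 ⊮ p ∧ q.
w1 ⊮ p ∧ q since w1 fails q.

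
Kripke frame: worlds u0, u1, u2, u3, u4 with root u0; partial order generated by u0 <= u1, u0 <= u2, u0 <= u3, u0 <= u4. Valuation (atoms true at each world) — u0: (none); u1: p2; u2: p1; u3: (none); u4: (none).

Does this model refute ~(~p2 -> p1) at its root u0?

Yes

u0 ||-/- ~(~p2 -> p1) since u1 is accessible from u0 and u1 ||- ~p2 -> p1.
u1 ||- ~p2 -> p1 vacuously: no world accessible from u1 forces the antecedent ~p2.
So the root u0 does not force ~(~p2 -> p1); the model is a countermodel.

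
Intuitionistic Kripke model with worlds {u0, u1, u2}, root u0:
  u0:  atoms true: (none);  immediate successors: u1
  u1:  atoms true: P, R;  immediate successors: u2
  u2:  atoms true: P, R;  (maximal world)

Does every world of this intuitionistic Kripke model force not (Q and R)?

u0 forces not (Q and R): no world accessible from u0 forces Q and R.
Since the root u0 forces not (Q and R) and forcing is persistent (monotone upward), every world forces it.

Yes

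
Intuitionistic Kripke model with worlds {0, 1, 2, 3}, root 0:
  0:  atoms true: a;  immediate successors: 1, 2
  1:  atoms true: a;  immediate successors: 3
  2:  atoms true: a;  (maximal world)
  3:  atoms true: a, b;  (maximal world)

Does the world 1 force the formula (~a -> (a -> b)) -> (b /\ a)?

No

1 ||-/- (~a -> (a -> b)) -> (b /\ a): already at 1 itself, 1 ||- ~a -> (a -> b) but 1 ||-/- b /\ a.
1 ||-/- b /\ a since 1 fails b.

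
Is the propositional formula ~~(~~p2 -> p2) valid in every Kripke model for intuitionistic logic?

This is the double negation of double-negation elimination, which is intuitionistically derivable.
By Glivenko's theorem the double negation of any classical propositional tautology is intuitionistically provable; ~~p2 -> p2 is classically a tautology.

Yes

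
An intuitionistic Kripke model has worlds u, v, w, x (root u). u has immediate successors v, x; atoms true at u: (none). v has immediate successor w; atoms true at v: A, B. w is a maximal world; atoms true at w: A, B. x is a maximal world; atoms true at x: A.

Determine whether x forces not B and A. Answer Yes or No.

Yes

x forces not B and A since x forces both conjuncts.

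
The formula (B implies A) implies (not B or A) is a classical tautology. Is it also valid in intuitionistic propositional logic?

This is the material-implication-as-disjunction principle, which is not intuitionistically valid.
A Kripke countermodel: worlds w0, w1; order generated by w0 <= w1; atoms true at each world — w0:{}; w1:{A,B}.
w0 does not force (B implies A) implies (not B or A): already at w0 itself, w0 forces B implies A but w0 does not force not B or A.
w0 does not force not B or A: neither disjunct is forced at w0.
w0 does not force not B since w1 is accessible from w0 and w1 forces B.
So the root w0 does not force the formula.

No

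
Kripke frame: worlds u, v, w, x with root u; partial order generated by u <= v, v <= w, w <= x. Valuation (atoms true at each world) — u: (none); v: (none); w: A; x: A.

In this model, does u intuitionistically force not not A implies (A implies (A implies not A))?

No

u does not force not not A implies (A implies (A implies not A)): already at u itself, u forces not not A but u does not force A implies (A implies not A).
u does not force A implies (A implies not A): at the accessible world w, w forces A but w does not force A implies not A.
w does not force A implies not A: already at w itself, w forces A but w does not force not A.
w does not force not A since w is accessible from w and w forces A.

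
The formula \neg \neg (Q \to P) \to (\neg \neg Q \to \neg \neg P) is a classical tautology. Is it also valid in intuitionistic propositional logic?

This is the distribution of double negation over implication, which is intuitionistically derivable.
Assume \neg \neg (Q \to P) and \neg \neg Q; suppose \neg P. Then Q \to P would give \neg Q (by contraposition), contradicting \neg \neg Q; so \neg (Q \to P), contradicting \neg \neg (Q \to P). Hence \neg \neg P.

Yes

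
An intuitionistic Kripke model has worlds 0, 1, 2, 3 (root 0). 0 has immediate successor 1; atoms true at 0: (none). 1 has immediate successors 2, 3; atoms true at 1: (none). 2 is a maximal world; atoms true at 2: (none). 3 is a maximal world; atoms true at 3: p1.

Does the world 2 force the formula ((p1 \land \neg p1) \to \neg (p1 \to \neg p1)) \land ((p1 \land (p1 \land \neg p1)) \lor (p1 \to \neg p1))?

2 \Vdash ((p1 \land \neg p1) \to \neg (p1 \to \neg p1)) \land ((p1 \land (p1 \land \neg p1)) \lor (p1 \to \neg p1)) since 2 forces both conjuncts.

Yes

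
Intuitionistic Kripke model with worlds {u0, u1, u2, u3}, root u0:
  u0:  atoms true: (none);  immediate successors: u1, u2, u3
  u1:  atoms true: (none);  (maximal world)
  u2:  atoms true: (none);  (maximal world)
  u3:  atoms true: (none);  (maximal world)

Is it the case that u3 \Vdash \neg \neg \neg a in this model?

Yes

u3 \Vdash \neg \neg \neg a: no world accessible from u3 forces \neg \neg a.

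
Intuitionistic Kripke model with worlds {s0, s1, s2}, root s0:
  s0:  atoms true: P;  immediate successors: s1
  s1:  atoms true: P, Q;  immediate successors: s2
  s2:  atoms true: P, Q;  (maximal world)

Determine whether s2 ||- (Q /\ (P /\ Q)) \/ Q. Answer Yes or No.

Yes

s2 ||- (Q /\ (P /\ Q)) \/ Q via the disjunct Q /\ (P /\ Q).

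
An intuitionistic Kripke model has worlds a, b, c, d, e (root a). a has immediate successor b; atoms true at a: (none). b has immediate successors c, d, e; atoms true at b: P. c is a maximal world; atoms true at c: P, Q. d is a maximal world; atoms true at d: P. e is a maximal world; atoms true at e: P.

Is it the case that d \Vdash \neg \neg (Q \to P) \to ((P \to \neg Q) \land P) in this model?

d \Vdash \neg \neg (Q \to P) \to ((P \to \neg Q) \land P): every world accessible from d that forces \neg \neg (Q \to P) (namely d) also forces (P \to \neg Q) \land P.

Yes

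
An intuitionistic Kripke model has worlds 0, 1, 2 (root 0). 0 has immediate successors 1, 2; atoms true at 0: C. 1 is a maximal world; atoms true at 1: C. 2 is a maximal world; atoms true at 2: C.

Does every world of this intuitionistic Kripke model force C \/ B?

0 ||- C \/ B via the disjunct C.
Since the root 0 forces C \/ B and forcing is persistent (monotone upward), every world forces it.

Yes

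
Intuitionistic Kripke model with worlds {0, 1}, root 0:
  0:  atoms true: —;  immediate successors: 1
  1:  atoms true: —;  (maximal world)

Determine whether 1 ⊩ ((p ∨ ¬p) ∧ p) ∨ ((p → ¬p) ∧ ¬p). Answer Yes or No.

Yes

1 ⊩ ((p ∨ ¬p) ∧ p) ∨ ((p → ¬p) ∧ ¬p) via the disjunct (p → ¬p) ∧ ¬p.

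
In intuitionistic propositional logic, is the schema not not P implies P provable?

This is double-negation elimination, which is not intuitionistically valid.
A Kripke countermodel: worlds u, v; order generated by u <= v; atoms true at each world — u:{}; v:{P}.
u does not force not not P implies P: already at u itself, u forces not not P but u does not force P.
u lacks atom P, so u does not force P.
So the root u does not force the formula.

No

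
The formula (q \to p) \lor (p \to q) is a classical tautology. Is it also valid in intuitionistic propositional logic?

No

This is the Gödel–Dummett linearity axiom, which is not intuitionistically valid.
A Kripke countermodel: worlds s0, s1, s2; order generated by s0 \le s1, s0 \le s2; atoms true at each world — s0:{}; s1:{q}; s2:{p}.
s0 \nVdash (q \to p) \lor (p \to q): neither disjunct is forced at s0.
s0 \nVdash q \to p: at the accessible world s1, s1 \Vdash q but s1 \nVdash p.
s1 lacks atom p, so s1 \nVdash p.
So the root s0 does not force the formula.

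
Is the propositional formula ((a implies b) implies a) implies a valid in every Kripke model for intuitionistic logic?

This is Peirce's law, which is not intuitionistically valid.
A Kripke countermodel: worlds w0, w1; order generated by w0 <= w1; atoms true at each world — w0:{}; w1:{a}.
w0 does not force ((a implies b) implies a) implies a: already at w0 itself, w0 forces (a implies b) implies a but w0 does not force a.
w0 lacks atom a, so w0 does not force a.
So the root w0 does not force the formula.

No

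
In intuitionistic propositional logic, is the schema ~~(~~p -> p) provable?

This is the double negation of double-negation elimination, which is intuitionistically derivable.
By Glivenko's theorem the double negation of any classical propositional tautology is intuitionistically provable; ~~p -> p is classically a tautology.

Yes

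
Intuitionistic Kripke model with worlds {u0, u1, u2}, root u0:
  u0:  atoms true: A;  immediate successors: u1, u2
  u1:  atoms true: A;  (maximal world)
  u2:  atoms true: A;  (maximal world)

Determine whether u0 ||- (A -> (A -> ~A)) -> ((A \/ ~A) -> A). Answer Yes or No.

u0 ||- (A -> (A -> ~A)) -> ((A \/ ~A) -> A) vacuously: no world accessible from u0 forces the antecedent A -> (A -> ~A).

Yes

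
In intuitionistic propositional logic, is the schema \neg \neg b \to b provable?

No

This is double-negation elimination, which is not intuitionistically valid.
A Kripke countermodel: worlds u0, u1; order generated by u0 \le u1; atoms true at each world — u0:{}; u1:{b}.
u0 \nVdash \neg \neg b \to b: already at u0 itself, u0 \Vdash \neg \neg b but u0 \nVdash b.
u0 lacks atom b, so u0 \nVdash b.
So the root u0 does not force the formula.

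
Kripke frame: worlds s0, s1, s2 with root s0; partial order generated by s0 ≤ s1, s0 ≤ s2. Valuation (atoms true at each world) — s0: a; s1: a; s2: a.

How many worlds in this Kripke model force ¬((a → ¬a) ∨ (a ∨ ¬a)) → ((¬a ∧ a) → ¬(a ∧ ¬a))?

3

s0: forces it.
s1: forces it.
s2: forces it.
Worlds forcing the formula: {s0, s1, s2}.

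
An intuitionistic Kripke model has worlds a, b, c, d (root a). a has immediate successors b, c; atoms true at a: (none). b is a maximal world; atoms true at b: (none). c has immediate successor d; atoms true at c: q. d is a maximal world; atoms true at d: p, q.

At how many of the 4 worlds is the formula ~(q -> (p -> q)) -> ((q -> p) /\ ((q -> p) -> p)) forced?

4

a: forces it.
b: forces it.
c: forces it.
d: forces it.
Worlds forcing the formula: {a, b, c, d}.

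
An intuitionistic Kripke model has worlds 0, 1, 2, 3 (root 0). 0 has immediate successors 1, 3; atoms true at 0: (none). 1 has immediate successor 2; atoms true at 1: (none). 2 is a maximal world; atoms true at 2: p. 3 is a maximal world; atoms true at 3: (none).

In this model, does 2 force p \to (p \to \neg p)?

No

2 \nVdash p \to (p \to \neg p): already at 2 itself, 2 \Vdash p but 2 \nVdash p \to \neg p.
2 \nVdash p \to \neg p: already at 2 itself, 2 \Vdash p but 2 \nVdash \neg p.
2 \nVdash \neg p since 2 is accessible from 2 and 2 \Vdash p.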